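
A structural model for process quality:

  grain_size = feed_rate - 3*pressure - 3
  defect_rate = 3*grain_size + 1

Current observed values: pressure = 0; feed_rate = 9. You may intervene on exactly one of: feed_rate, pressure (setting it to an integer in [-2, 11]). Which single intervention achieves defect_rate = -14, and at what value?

Intervening on feed_rate: with other inputs at their observed values, defect_rate = 3*feed_rate - 8. Solving for -14 gives feed_rate = -2, within [-2, 11].
Intervening on pressure: defect_rate = -9*pressure + 19. Reaching -14 requires pressure = 11/3, not an integer.

set feed_rate = -2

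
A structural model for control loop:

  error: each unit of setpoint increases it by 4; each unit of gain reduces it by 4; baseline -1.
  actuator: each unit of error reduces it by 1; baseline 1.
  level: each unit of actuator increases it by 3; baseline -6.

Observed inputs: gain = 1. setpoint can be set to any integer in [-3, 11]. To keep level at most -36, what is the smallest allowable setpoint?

Substituting into the error equation gives error = 4*setpoint - 5.
Substituting into the actuator equation gives actuator = -4*setpoint + 6.
Substituting into the level equation gives level = -12*setpoint + 12.
Require -12*setpoint + 12 ≤ -36, so setpoint ≥ 4.
The smallest integer in [-3, 11] satisfying this is 4.

setpoint = 4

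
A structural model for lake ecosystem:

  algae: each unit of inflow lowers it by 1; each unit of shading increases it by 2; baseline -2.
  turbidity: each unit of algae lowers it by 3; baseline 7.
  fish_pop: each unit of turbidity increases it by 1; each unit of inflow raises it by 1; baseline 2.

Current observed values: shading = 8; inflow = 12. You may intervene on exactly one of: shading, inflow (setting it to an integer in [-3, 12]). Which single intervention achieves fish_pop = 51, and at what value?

set shading = 2

Intervening on shading: with other inputs at their observed values, fish_pop = -6*shading + 63. Solving for 51 gives shading = 2, within [-3, 12].
Intervening on inflow: fish_pop = 4*inflow - 33. Reaching 51 requires inflow = 21, outside [-3, 12].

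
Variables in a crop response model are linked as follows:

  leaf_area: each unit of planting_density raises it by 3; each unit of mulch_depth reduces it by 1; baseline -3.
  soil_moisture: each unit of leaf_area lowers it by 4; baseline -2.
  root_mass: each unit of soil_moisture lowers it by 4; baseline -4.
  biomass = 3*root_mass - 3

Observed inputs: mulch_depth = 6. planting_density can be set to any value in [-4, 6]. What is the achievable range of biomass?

-999 to 441

Substituting into the leaf_area equation gives leaf_area = 3*planting_density - 9.
Substituting into the soil_moisture equation gives soil_moisture = -12*planting_density + 34.
Substituting into the root_mass equation gives root_mass = 48*planting_density - 140.
Substituting into the biomass equation gives biomass = 144*planting_density - 423.
Linear in planting_density, so extremes are at the endpoints: planting_density = -4 gives biomass = -999; planting_density = 6 gives biomass = 441.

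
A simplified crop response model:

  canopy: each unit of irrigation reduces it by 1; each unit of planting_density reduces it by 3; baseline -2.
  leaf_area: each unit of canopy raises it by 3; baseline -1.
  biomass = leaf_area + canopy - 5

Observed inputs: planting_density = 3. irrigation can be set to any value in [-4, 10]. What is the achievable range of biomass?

-90 to -34

Substituting into the canopy equation gives canopy = -irrigation - 11.
So leaf_area = -3*irrigation - 34.
Substituting into the biomass equation gives biomass = -4*irrigation - 50.
Linear in irrigation, so extremes are at the endpoints: irrigation = -4 gives biomass = -34; irrigation = 10 gives biomass = -90.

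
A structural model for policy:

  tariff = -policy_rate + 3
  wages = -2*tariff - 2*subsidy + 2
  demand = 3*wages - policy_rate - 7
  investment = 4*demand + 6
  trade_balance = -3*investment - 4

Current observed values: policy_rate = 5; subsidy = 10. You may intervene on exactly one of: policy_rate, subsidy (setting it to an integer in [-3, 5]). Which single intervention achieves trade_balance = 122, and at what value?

Intervening on policy_rate: trade_balance = -60*policy_rate + 926. Reaching 122 requires policy_rate = 67/5, not an integer.
Intervening on subsidy: with other inputs at their observed values, trade_balance = 72*subsidy - 94. Solving for 122 gives subsidy = 3, within [-3, 5].

set subsidy = 3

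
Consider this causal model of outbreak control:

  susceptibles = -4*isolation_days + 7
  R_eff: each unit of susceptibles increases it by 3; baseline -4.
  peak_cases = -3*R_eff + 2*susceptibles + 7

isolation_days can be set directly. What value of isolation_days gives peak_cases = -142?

Substituting into the R_eff equation gives R_eff = -12*isolation_days + 17.
Substituting into the peak_cases equation gives peak_cases = 28*isolation_days - 30.
Solve 28*isolation_days - 30 = -142: isolation_days = (-142 + 30) / 28 = -4.

isolation_days = -4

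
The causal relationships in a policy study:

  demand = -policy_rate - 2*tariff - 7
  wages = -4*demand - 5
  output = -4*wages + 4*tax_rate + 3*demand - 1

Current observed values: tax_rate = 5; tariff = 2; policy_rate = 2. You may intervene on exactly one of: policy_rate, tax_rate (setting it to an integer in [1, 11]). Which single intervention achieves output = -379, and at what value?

Intervening on policy_rate: with other inputs at their observed values, output = -19*policy_rate - 170. Solving for -379 gives policy_rate = 11, within [1, 11].
Intervening on tax_rate: output = 4*tax_rate - 228. Reaching -379 requires tax_rate = -151/4, not an integer.

set policy_rate = 11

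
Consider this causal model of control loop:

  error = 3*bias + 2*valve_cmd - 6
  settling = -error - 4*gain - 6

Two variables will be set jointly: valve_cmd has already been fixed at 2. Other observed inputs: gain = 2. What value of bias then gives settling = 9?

With valve_cmd held at 2:
Substituting into the error equation gives error = 3*bias - 2.
This gives settling = -3*bias - 12.
Solve -3*bias - 12 = 9: bias = (9 + 12) / -3 = -7.

bias = -7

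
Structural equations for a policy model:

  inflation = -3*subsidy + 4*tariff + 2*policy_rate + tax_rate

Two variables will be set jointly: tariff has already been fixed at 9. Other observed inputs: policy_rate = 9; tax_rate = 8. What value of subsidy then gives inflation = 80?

subsidy = -6

With tariff held at 9:
Substituting into the inflation equation gives inflation = -3*subsidy + 62.
Solve -3*subsidy + 62 = 80: subsidy = (80 - 62) / -3 = -6.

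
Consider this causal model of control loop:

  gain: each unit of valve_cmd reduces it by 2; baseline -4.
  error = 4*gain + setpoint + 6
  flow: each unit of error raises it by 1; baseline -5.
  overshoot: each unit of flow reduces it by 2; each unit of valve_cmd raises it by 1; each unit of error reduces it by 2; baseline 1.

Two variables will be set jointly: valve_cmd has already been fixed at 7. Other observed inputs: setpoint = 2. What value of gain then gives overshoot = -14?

With valve_cmd held at 7:
Intervening on gain fixes its value directly, overriding its dependence on valve_cmd.
Substituting into the error equation gives error = 4*gain + 8.
So flow = 4*gain + 3.
overshoot becomes -16*gain - 14.
Solve -16*gain - 14 = -14: gain = (-14 + 14) / -16 = 0.

gain = 0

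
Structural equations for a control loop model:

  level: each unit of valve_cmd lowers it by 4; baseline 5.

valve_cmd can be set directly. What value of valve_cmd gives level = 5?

Solve -4*valve_cmd + 5 = 5: valve_cmd = (5 - 5) / -4 = 0.

valve_cmd = 0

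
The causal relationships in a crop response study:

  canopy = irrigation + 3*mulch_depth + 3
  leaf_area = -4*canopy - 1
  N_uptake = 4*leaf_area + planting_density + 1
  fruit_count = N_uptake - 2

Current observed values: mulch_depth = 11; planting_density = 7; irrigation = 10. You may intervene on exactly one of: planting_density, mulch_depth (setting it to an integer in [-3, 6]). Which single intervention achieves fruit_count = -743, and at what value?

Intervening on planting_density: with other inputs at their observed values, fruit_count = planting_density - 741. Solving for -743 gives planting_density = -2, within [-3, 6].
Intervening on mulch_depth: fruit_count = -48*mulch_depth - 206. Reaching -743 requires mulch_depth = 179/16, not an integer.

set planting_density = -2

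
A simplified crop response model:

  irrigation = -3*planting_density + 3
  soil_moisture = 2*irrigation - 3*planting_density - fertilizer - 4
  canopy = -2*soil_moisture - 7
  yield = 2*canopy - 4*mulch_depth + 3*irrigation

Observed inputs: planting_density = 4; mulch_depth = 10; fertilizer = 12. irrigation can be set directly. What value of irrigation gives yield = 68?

irrigation = -2

Intervening on irrigation fixes its value directly, overriding its dependence on planting_density.
Substituting into the soil_moisture equation gives soil_moisture = 2*irrigation - 28.
Substituting into the canopy equation gives canopy = -4*irrigation + 49.
Substituting into the yield equation gives yield = -5*irrigation + 58.
Solve -5*irrigation + 58 = 68: irrigation = (68 - 58) / -5 = -2.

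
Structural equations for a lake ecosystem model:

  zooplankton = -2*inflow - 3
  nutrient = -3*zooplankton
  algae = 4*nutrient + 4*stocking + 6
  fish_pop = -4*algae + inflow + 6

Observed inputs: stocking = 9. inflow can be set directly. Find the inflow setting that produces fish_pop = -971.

Substituting into the nutrient equation gives nutrient = 6*inflow + 9.
Substituting into the algae equation gives algae = 24*inflow + 78.
fish_pop becomes -95*inflow - 306.
Solve -95*inflow - 306 = -971: inflow = (-971 + 306) / -95 = 7.

inflow = 7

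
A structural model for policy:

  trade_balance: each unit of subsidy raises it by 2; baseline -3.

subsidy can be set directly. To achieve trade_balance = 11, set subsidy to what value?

Solve 2*subsidy - 3 = 11: subsidy = (11 + 3) / 2 = 7.

subsidy = 7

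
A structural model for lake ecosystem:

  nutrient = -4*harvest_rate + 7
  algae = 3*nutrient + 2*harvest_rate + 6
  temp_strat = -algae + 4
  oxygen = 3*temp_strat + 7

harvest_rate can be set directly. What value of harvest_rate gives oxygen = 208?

Substituting into the algae equation gives algae = -10*harvest_rate + 27.
So temp_strat = 10*harvest_rate - 23.
This gives oxygen = 30*harvest_rate - 62.
Solve 30*harvest_rate - 62 = 208: harvest_rate = (208 + 62) / 30 = 9.

harvest_rate = 9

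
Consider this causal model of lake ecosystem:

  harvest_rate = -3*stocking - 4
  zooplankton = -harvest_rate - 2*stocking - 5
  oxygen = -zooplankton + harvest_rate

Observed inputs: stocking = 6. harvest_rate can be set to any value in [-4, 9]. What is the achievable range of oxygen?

9 to 35

Intervening on harvest_rate fixes its value directly, overriding its dependence on stocking.
Substituting into the zooplankton equation gives zooplankton = -harvest_rate - 17.
So oxygen = 2*harvest_rate + 17.
Linear in harvest_rate, so extremes are at the endpoints: harvest_rate = -4 gives oxygen = 9; harvest_rate = 9 gives oxygen = 35.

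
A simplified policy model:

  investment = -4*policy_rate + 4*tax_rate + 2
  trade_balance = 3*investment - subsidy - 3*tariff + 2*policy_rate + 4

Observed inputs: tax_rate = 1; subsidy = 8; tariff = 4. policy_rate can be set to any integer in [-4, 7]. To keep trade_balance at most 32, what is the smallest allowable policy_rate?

policy_rate = -3

Substituting into the investment equation gives investment = -4*policy_rate + 6.
trade_balance becomes -10*policy_rate + 2.
Require -10*policy_rate + 2 ≤ 32, so policy_rate ≥ -3.
The smallest integer in [-4, 7] satisfying this is -3.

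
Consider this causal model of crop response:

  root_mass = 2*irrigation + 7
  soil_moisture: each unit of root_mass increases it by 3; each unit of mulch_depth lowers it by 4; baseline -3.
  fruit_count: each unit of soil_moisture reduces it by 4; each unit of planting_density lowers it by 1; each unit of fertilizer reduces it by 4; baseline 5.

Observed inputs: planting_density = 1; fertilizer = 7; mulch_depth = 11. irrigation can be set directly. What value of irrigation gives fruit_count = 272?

irrigation = -8

Substituting into the soil_moisture equation gives soil_moisture = 6*irrigation - 26.
fruit_count becomes -24*irrigation + 80.
Solve -24*irrigation + 80 = 272: irrigation = (272 - 80) / -24 = -8.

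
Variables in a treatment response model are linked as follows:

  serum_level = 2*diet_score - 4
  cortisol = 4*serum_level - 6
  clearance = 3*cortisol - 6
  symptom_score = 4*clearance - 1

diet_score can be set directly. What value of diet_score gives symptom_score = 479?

Substituting into the cortisol equation gives cortisol = 8*diet_score - 22.
Substituting into the clearance equation gives clearance = 24*diet_score - 72.
symptom_score becomes 96*diet_score - 289.
Solve 96*diet_score - 289 = 479: diet_score = (479 + 289) / 96 = 8.

diet_score = 8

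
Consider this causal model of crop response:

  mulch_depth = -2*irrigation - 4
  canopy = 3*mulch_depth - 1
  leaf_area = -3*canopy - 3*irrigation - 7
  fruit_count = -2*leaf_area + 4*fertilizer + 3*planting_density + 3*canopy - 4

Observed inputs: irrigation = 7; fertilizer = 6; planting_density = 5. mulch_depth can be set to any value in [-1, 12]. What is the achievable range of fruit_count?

Intervening on mulch_depth fixes its value directly, overriding its dependence on irrigation.
Substituting into the leaf_area equation gives leaf_area = -9*mulch_depth - 25.
Substituting into the fruit_count equation gives fruit_count = 27*mulch_depth + 82.
Linear in mulch_depth, so extremes are at the endpoints: mulch_depth = -1 gives fruit_count = 55; mulch_depth = 12 gives fruit_count = 406.

55 to 406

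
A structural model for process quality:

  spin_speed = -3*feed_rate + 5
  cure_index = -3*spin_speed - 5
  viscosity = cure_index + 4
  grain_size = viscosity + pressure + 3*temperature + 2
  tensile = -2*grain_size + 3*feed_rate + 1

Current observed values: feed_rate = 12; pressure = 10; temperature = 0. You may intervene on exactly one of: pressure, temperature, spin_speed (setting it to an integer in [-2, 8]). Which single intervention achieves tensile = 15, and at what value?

Intervening on pressure: tensile = -2*pressure - 151. Reaching 15 requires pressure = -83, outside [-2, 8].
Intervening on temperature: tensile = -6*temperature - 171. Reaching 15 requires temperature = -31, outside [-2, 8].
Intervening on spin_speed: with other inputs at their observed values, tensile = 6*spin_speed + 15. Solving for 15 gives spin_speed = 0, within [-2, 8].

set spin_speed = 0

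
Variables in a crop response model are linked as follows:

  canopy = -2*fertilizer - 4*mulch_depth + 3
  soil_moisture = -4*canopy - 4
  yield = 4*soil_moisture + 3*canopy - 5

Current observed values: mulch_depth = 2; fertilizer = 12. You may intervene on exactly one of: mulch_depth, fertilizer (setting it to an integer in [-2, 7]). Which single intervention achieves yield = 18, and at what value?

Intervening on mulch_depth: yield = 52*mulch_depth + 252. Reaching 18 requires mulch_depth = -9/2, not an integer.
Intervening on fertilizer: with other inputs at their observed values, yield = 26*fertilizer + 44. Solving for 18 gives fertilizer = -1, within [-2, 7].

set fertilizer = -1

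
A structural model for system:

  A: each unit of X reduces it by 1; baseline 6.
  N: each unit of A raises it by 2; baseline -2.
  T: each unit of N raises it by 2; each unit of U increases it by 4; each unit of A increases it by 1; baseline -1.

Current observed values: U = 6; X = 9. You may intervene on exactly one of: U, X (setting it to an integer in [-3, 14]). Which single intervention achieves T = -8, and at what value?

Intervening on U: with other inputs at their observed values, T = 4*U - 20. Solving for -8 gives U = 3, within [-3, 14].
Intervening on X: T = -5*X + 49. Reaching -8 requires X = 57/5, not an integer.

set U = 3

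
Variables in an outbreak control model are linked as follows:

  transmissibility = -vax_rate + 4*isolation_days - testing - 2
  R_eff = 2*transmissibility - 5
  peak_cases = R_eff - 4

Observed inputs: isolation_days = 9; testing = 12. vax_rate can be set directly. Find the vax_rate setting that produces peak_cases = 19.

vax_rate = 8

Substituting into the transmissibility equation gives transmissibility = -vax_rate + 22.
Substituting into the R_eff equation gives R_eff = -2*vax_rate + 39.
Substituting into the peak_cases equation gives peak_cases = -2*vax_rate + 35.
Solve -2*vax_rate + 35 = 19: vax_rate = (19 - 35) / -2 = 8.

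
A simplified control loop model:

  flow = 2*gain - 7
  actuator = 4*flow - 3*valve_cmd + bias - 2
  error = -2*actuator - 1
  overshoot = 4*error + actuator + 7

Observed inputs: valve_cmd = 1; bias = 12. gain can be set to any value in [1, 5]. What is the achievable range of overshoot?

-130 to 94

Substituting into the actuator equation gives actuator = 8*gain - 21.
Substituting into the error equation gives error = -16*gain + 41.
overshoot becomes -56*gain + 150.
Linear in gain, so extremes are at the endpoints: gain = 1 gives overshoot = 94; gain = 5 gives overshoot = -130.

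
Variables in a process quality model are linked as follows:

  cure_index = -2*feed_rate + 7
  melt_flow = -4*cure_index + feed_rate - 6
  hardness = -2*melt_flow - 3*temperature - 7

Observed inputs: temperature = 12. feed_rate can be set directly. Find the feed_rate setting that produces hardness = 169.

Substituting into the melt_flow equation gives melt_flow = 9*feed_rate - 34.
This gives hardness = -18*feed_rate + 25.
Solve -18*feed_rate + 25 = 169: feed_rate = (169 - 25) / -18 = -8.

feed_rate = -8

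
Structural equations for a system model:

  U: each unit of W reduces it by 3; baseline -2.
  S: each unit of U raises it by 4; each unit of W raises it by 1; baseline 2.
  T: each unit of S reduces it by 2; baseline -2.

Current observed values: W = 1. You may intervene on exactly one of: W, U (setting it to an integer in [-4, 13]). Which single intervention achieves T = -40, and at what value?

set U = 4

Intervening on W: T = 22*W + 10. Reaching -40 requires W = -25/11, not an integer.
Intervening on U: with other inputs at their observed values, T = -8*U - 8. Solving for -40 gives U = 4, within [-4, 13].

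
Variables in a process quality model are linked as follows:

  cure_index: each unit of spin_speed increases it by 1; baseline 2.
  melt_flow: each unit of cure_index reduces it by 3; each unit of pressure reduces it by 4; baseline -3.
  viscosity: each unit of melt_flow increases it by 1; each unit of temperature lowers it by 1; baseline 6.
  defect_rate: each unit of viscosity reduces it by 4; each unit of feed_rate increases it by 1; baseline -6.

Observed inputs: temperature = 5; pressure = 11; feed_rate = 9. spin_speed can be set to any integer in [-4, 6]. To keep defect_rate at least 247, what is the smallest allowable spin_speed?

Substituting into the melt_flow equation gives melt_flow = -3*spin_speed - 53.
viscosity becomes -3*spin_speed - 52.
So defect_rate = 12*spin_speed + 211.
Require 12*spin_speed + 211 ≥ 247, so spin_speed ≥ 3.
The smallest integer in [-4, 6] satisfying this is 3.

spin_speed = 3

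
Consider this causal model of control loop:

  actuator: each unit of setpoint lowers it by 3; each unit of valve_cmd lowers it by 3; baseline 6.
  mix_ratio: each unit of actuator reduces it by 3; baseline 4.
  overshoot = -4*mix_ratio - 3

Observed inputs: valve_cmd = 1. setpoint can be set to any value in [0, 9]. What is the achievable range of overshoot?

-307 to 17

Substituting into the actuator equation gives actuator = -3*setpoint + 3.
mix_ratio becomes 9*setpoint - 5.
So overshoot = -36*setpoint + 17.
Linear in setpoint, so extremes are at the endpoints: setpoint = 0 gives overshoot = 17; setpoint = 9 gives overshoot = -307.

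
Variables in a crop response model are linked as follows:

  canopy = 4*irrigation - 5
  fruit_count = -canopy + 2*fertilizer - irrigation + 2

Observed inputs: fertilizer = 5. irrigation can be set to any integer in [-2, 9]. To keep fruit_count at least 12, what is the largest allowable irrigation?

irrigation = 1

Substituting into the fruit_count equation gives fruit_count = -5*irrigation + 17.
Require -5*irrigation + 17 ≥ 12, so irrigation ≤ 1.
The largest integer in [-2, 9] satisfying this is 1.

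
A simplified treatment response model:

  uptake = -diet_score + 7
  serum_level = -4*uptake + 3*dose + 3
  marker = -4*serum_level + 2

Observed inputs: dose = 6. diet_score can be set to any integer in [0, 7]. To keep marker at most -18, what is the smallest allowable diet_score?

diet_score = 3

Substituting into the serum_level equation gives serum_level = 4*diet_score - 7.
Substituting into the marker equation gives marker = -16*diet_score + 30.
Require -16*diet_score + 30 ≤ -18, so diet_score ≥ 3.
The smallest integer in [0, 7] satisfying this is 3.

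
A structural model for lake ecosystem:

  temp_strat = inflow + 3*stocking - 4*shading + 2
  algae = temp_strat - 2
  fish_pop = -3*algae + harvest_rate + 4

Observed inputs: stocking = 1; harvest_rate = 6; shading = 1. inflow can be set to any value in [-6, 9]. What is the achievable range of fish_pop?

-14 to 31

Substituting into the temp_strat equation gives temp_strat = inflow + 1.
So algae = inflow - 1.
This gives fish_pop = -3*inflow + 13.
Linear in inflow, so extremes are at the endpoints: inflow = -6 gives fish_pop = 31; inflow = 9 gives fish_pop = -14.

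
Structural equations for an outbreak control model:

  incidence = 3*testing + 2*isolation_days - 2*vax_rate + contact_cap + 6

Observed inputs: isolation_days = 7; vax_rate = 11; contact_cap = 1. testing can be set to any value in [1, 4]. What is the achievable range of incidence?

2 to 11

Substituting into the incidence equation gives incidence = 3*testing - 1.
Linear in testing, so extremes are at the endpoints: testing = 1 gives incidence = 2; testing = 4 gives incidence = 11.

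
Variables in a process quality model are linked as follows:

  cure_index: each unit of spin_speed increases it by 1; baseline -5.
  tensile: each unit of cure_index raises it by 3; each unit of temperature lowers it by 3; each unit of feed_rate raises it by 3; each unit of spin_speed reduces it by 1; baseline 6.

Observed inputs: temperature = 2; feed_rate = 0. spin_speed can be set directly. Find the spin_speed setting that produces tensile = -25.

Substituting into the tensile equation gives tensile = 2*spin_speed - 15.
Solve 2*spin_speed - 15 = -25: spin_speed = (-25 + 15) / 2 = -5.

spin_speed = -5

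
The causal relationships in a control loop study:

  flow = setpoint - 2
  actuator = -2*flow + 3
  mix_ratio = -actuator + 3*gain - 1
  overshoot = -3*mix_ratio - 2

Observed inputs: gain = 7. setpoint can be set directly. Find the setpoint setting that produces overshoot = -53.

Substituting into the actuator equation gives actuator = -2*setpoint + 7.
mix_ratio becomes 2*setpoint + 13.
overshoot becomes -6*setpoint - 41.
Solve -6*setpoint - 41 = -53: setpoint = (-53 + 41) / -6 = 2.

setpoint = 2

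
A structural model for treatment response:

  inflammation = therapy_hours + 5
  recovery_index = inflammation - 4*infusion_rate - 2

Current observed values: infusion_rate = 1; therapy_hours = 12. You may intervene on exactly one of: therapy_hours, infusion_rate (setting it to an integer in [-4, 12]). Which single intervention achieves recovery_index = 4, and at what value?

set therapy_hours = 5

Intervening on therapy_hours: with other inputs at their observed values, recovery_index = therapy_hours - 1. Solving for 4 gives therapy_hours = 5, within [-4, 12].
Intervening on infusion_rate: recovery_index = -4*infusion_rate + 15. Reaching 4 requires infusion_rate = 11/4, not an integer.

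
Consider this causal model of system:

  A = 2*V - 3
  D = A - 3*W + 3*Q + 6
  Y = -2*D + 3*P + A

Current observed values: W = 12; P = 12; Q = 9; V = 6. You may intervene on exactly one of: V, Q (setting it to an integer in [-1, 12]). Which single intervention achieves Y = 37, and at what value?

set V = 4

Intervening on V: with other inputs at their observed values, Y = -2*V + 45. Solving for 37 gives V = 4, within [-1, 12].
Intervening on Q: Y = -6*Q + 87. Reaching 37 requires Q = 25/3, not an integer.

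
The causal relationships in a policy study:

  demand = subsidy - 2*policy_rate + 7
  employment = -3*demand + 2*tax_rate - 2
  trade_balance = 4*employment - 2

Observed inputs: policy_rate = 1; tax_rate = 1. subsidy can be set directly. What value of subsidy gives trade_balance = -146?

subsidy = 7

Substituting into the demand equation gives demand = subsidy + 5.
Substituting into the employment equation gives employment = -3*subsidy - 15.
Substituting into the trade_balance equation gives trade_balance = -12*subsidy - 62.
Solve -12*subsidy - 62 = -146: subsidy = (-146 + 62) / -12 = 7.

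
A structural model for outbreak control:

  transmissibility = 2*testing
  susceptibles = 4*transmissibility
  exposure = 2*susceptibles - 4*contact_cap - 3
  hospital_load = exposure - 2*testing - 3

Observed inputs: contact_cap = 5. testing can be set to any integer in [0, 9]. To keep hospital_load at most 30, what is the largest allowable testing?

testing = 4

Substituting into the susceptibles equation gives susceptibles = 8*testing.
This gives exposure = 16*testing - 23.
hospital_load becomes 14*testing - 26.
Require 14*testing - 26 ≤ 30, so testing ≤ 4.
The largest integer in [0, 9] satisfying this is 4.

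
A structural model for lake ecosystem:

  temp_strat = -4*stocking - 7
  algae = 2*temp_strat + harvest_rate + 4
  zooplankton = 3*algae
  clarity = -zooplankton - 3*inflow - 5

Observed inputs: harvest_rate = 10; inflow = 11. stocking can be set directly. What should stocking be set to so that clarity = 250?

Substituting into the algae equation gives algae = -8*stocking.
zooplankton becomes -24*stocking.
Substituting into the clarity equation gives clarity = 24*stocking - 38.
Solve 24*stocking - 38 = 250: stocking = (250 + 38) / 24 = 12.

stocking = 12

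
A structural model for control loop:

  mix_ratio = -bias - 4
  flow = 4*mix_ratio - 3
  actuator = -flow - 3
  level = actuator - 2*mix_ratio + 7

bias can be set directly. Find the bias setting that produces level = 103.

bias = 12

Substituting into the flow equation gives flow = -4*bias - 19.
Substituting into the actuator equation gives actuator = 4*bias + 16.
Substituting into the level equation gives level = 6*bias + 31.
Solve 6*bias + 31 = 103: bias = (103 - 31) / 6 = 12.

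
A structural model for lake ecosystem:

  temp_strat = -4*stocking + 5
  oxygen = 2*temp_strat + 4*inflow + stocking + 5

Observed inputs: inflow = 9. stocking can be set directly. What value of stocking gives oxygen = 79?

Substituting into the oxygen equation gives oxygen = -7*stocking + 51.
Solve -7*stocking + 51 = 79: stocking = (79 - 51) / -7 = -4.

stocking = -4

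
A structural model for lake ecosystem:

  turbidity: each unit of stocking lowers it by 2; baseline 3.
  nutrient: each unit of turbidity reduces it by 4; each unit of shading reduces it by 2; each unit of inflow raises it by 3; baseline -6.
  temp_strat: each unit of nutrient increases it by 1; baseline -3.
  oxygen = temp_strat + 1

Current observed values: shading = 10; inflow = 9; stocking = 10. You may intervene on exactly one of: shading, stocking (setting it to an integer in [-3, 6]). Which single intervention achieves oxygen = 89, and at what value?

set shading = -1

Intervening on shading: with other inputs at their observed values, oxygen = -2*shading + 87. Solving for 89 gives shading = -1, within [-3, 6].
Intervening on stocking: oxygen = 8*stocking - 13. Reaching 89 requires stocking = 51/4, not an integer.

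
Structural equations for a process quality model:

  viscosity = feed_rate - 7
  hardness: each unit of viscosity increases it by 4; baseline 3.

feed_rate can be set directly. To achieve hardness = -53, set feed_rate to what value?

Substituting into the hardness equation gives hardness = 4*feed_rate - 25.
Solve 4*feed_rate - 25 = -53: feed_rate = (-53 + 25) / 4 = -7.

feed_rate = -7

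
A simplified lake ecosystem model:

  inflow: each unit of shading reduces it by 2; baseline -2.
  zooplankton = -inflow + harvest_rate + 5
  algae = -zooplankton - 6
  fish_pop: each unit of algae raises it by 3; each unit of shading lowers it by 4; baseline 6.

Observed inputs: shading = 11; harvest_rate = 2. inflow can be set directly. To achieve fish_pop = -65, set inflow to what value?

Intervening on inflow fixes its value directly, overriding its dependence on shading.
Substituting into the zooplankton equation gives zooplankton = -inflow + 7.
This gives algae = inflow - 13.
fish_pop becomes 3*inflow - 77.
Solve 3*inflow - 77 = -65: inflow = (-65 + 77) / 3 = 4.

inflow = 4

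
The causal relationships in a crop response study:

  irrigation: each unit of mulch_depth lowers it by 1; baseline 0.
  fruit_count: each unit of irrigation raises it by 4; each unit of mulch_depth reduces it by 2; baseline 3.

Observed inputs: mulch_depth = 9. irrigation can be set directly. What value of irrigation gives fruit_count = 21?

irrigation = 9

Intervening on irrigation fixes its value directly, overriding its dependence on mulch_depth.
Substituting into the fruit_count equation gives fruit_count = 4*irrigation - 15.
Solve 4*irrigation - 15 = 21: irrigation = (21 + 15) / 4 = 9.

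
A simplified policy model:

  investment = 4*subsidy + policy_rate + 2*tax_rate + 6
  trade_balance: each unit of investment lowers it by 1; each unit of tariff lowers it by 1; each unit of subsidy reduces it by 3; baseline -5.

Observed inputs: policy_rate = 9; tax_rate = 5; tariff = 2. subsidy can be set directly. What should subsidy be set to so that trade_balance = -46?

Substituting into the investment equation gives investment = 4*subsidy + 25.
Substituting into the trade_balance equation gives trade_balance = -7*subsidy - 32.
Solve -7*subsidy - 32 = -46: subsidy = (-46 + 32) / -7 = 2.

subsidy = 2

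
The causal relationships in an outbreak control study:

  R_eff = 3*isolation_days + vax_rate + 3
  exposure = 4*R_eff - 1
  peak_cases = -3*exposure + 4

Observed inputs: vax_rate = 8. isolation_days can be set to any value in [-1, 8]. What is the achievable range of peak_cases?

-413 to -89

Substituting into the R_eff equation gives R_eff = 3*isolation_days + 11.
This gives exposure = 12*isolation_days + 43.
Substituting into the peak_cases equation gives peak_cases = -36*isolation_days - 125.
Linear in isolation_days, so extremes are at the endpoints: isolation_days = -1 gives peak_cases = -89; isolation_days = 8 gives peak_cases = -413.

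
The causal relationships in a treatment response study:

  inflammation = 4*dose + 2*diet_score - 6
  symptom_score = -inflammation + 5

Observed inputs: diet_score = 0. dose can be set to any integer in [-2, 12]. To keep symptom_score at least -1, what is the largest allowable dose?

dose = 3

Substituting into the inflammation equation gives inflammation = 4*dose - 6.
Substituting into the symptom_score equation gives symptom_score = -4*dose + 11.
Require -4*dose + 11 ≥ -1, so dose ≤ 3.
The largest integer in [-2, 12] satisfying this is 3.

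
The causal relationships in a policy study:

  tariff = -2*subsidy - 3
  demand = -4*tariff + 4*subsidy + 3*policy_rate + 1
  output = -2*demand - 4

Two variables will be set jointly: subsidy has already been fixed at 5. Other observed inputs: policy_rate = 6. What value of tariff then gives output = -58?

With subsidy held at 5:
Intervening on tariff fixes its value directly, overriding its dependence on subsidy.
Substituting into the demand equation gives demand = -4*tariff + 39.
Substituting into the output equation gives output = 8*tariff - 82.
Solve 8*tariff - 82 = -58: tariff = (-58 + 82) / 8 = 3.

tariff = 3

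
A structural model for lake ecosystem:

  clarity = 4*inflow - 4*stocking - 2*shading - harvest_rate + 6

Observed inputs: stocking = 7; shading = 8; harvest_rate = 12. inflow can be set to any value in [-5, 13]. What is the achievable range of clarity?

Substituting into the clarity equation gives clarity = 4*inflow - 50.
Linear in inflow, so extremes are at the endpoints: inflow = -5 gives clarity = -70; inflow = 13 gives clarity = 2.

-70 to 2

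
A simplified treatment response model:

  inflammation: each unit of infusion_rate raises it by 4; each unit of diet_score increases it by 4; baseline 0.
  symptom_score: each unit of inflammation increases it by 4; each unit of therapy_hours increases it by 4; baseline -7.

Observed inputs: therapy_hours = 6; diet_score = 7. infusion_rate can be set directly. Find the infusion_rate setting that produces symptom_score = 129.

Substituting into the inflammation equation gives inflammation = 4*infusion_rate + 28.
Substituting into the symptom_score equation gives symptom_score = 16*infusion_rate + 129.
Solve 16*infusion_rate + 129 = 129: infusion_rate = (129 - 129) / 16 = 0.

infusion_rate = 0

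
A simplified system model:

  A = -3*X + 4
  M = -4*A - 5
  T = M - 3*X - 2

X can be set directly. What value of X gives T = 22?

X = 5

Substituting into the M equation gives M = 12*X - 21.
Substituting into the T equation gives T = 9*X - 23.
Solve 9*X - 23 = 22: X = (22 + 23) / 9 = 5.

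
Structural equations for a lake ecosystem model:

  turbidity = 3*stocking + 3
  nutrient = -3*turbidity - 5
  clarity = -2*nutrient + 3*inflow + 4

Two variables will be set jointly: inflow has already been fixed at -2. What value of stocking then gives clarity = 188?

stocking = 9

With inflow held at -2:
Substituting into the nutrient equation gives nutrient = -9*stocking - 14.
Substituting into the clarity equation gives clarity = 18*stocking + 26.
Solve 18*stocking + 26 = 188: stocking = (188 - 26) / 18 = 9.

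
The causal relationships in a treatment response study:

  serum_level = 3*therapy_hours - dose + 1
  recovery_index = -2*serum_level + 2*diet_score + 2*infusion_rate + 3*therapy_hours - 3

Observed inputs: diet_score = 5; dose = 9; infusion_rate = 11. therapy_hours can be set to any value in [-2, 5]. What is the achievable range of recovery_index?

30 to 51

Substituting into the serum_level equation gives serum_level = 3*therapy_hours - 8.
recovery_index becomes -3*therapy_hours + 45.
Linear in therapy_hours, so extremes are at the endpoints: therapy_hours = -2 gives recovery_index = 51; therapy_hours = 5 gives recovery_index = 30.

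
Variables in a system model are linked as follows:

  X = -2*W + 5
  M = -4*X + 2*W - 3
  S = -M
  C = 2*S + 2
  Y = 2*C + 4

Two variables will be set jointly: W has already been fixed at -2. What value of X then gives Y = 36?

X = 0

With W held at -2:
Intervening on X fixes its value directly, overriding its dependence on W.
Substituting into the M equation gives M = -4*X - 7.
This gives S = 4*X + 7.
This gives C = 8*X + 16.
Substituting into the Y equation gives Y = 16*X + 36.
Solve 16*X + 36 = 36: X = (36 - 36) / 16 = 0.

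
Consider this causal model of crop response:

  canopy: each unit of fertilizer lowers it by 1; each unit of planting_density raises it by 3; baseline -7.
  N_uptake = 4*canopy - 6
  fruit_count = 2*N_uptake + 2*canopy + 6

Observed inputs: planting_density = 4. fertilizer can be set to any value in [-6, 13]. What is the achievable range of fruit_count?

Substituting into the canopy equation gives canopy = -fertilizer + 5.
So N_uptake = -4*fertilizer + 14.
Substituting into the fruit_count equation gives fruit_count = -10*fertilizer + 44.
Linear in fertilizer, so extremes are at the endpoints: fertilizer = -6 gives fruit_count = 104; fertilizer = 13 gives fruit_count = -86.

-86 to 104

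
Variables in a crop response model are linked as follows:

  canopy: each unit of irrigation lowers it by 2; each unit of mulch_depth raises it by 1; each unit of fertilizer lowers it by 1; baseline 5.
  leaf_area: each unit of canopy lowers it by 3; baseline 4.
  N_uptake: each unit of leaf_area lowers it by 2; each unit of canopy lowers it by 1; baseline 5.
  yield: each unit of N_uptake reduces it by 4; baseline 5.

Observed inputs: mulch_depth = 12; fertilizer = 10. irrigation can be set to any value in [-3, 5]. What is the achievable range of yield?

Substituting into the canopy equation gives canopy = -2*irrigation + 7.
Substituting into the leaf_area equation gives leaf_area = 6*irrigation - 17.
This gives N_uptake = -10*irrigation + 32.
Substituting into the yield equation gives yield = 40*irrigation - 123.
Linear in irrigation, so extremes are at the endpoints: irrigation = -3 gives yield = -243; irrigation = 5 gives yield = 77.

-243 to 77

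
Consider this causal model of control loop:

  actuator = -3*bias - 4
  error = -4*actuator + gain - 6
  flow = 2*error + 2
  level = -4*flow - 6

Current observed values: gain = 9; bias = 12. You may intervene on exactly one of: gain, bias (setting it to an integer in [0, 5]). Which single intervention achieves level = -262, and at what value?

set bias = 1

Intervening on gain: level = -8*gain - 1246. Reaching -262 requires gain = -123, outside [0, 5].
Intervening on bias: with other inputs at their observed values, level = -96*bias - 166. Solving for -262 gives bias = 1, within [0, 5].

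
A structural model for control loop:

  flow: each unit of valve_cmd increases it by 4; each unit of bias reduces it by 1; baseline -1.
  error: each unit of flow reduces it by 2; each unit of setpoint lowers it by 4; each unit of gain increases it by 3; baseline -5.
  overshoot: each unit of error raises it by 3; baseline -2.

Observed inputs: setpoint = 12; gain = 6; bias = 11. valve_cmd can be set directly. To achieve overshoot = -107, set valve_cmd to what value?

valve_cmd = 3

Substituting into the flow equation gives flow = 4*valve_cmd - 12.
So error = -8*valve_cmd - 11.
Substituting into the overshoot equation gives overshoot = -24*valve_cmd - 35.
Solve -24*valve_cmd - 35 = -107: valve_cmd = (-107 + 35) / -24 = 3.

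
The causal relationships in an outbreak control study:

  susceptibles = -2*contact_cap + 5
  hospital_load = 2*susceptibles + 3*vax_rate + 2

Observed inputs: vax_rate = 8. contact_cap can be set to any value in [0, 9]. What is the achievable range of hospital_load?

0 to 36

Substituting into the hospital_load equation gives hospital_load = -4*contact_cap + 36.
Linear in contact_cap, so extremes are at the endpoints: contact_cap = 0 gives hospital_load = 36; contact_cap = 9 gives hospital_load = 0.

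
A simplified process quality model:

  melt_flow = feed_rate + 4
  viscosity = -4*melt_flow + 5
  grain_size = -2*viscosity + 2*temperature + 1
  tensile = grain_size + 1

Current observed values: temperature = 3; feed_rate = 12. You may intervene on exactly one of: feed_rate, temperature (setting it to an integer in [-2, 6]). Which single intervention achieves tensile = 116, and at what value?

set temperature = -2

Intervening on feed_rate: tensile = 8*feed_rate + 30. Reaching 116 requires feed_rate = 43/4, not an integer.
Intervening on temperature: with other inputs at their observed values, tensile = 2*temperature + 120. Solving for 116 gives temperature = -2, within [-2, 6].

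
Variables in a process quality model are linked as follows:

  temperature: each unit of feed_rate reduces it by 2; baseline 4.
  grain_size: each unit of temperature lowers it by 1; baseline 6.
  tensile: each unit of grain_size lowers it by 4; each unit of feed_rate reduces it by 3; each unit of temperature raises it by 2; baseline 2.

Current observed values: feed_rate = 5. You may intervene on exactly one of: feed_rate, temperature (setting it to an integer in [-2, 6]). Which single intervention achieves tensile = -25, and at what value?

set temperature = 2

Intervening on feed_rate: tensile = -15*feed_rate + 2. Reaching -25 requires feed_rate = 9/5, not an integer.
Intervening on temperature: with other inputs at their observed values, tensile = 6*temperature - 37. Solving for -25 gives temperature = 2, within [-2, 6].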